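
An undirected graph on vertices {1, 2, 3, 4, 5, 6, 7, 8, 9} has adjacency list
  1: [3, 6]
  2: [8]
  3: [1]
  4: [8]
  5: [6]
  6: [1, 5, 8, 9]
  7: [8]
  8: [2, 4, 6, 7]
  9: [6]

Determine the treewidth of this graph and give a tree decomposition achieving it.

Treewidth 1.
Bags: B1 = {4, 8}  B2 = {7, 8}  B3 = {6, 8}  B4 = {1, 6}  B5 = {1, 3}  B6 = {2, 8}  B7 = {6, 9}  B8 = {5, 6}
Tree: B1–B2, B1–B3, B3–B4, B4–B5, B2–B6, B4–B7, B7–B8

Every bag has size at most 2, so the width is 2 − 1 = 1 and tw(G) ≤ 1. G has an edge, so its treewidth is at least 1. Combining the bounds, tw(G) = 1.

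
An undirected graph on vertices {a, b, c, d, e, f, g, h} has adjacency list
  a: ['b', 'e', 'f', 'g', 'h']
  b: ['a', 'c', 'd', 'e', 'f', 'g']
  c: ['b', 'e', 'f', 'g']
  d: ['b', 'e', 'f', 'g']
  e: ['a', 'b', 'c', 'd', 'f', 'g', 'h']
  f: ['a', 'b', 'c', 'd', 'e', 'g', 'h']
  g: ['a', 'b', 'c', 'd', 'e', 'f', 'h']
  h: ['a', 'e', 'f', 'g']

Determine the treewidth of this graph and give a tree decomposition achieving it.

Every bag has size at most 5, so the width is 5 − 1 = 4 and tw(G) ≤ 4. On the other hand G contains the 5-clique {a, e, f, g, h}. A clique must lie in a single bag of any decomposition, so no decomposition can have width below 4. Hence tw(G) = 4 exactly.

Treewidth 4.
Bags: B1 = {a, b, e, f, g}  B2 = {a, e, f, g, h}  B3 = {b, d, e, f, g}  B4 = {b, c, e, f, g}
Tree: B1–B2, B1–B3, B1–B4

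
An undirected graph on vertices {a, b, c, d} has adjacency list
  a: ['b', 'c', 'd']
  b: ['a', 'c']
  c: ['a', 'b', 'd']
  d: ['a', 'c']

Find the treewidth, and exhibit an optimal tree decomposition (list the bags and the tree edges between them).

Treewidth 2.
One such decomposition:
Bags: B1 = {a, b, c}  B2 = {a, c, d}
Tree: B1–B2

The largest bag has 3 vertices, giving width 2; this decomposition certifies tw(G) ≤ 2. On the other hand G contains the 3-clique {a, c, d}. A clique must lie in a single bag of any decomposition, so no decomposition can have width below 2. Therefore the treewidth is 2.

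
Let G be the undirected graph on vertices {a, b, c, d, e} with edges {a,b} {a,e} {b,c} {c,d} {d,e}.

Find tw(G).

A width-2 tree decomposition is:
Bags: B1 = {a, d, e}  B2 = {a, c, d}  B3 = {a, b, c}
Tree: B1–B2, B2–B3
Every bag has size at most 3, so the width is 3 − 1 = 2 and tw(G) ≤ 2. Since a–e–d–c–b–a is a cycle in G, G is not acyclic. Forests are exactly the graphs of treewidth ≤ 1, so tw(G) ≥ 2. Therefore the treewidth is 2.

2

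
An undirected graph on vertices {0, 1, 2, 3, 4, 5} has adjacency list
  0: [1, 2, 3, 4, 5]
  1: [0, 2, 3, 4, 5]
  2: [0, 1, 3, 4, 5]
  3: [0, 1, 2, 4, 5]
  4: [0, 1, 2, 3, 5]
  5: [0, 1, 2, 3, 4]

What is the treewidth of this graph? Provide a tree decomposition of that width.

With just one bag of size 6, the width is 6 − 1 = 5, so tw(G) ≤ 5. For the lower bound, the 6 vertices {0, 1, 2, 3, 4, 5} are pairwise adjacent, and any tree decomposition puts a clique entirely inside one bag — forcing width ≥ 5. Hence tw(G) = 5 exactly.

Treewidth 5.
Bags: B1 = {0, 1, 2, 3, 4, 5}
Tree: (single bag)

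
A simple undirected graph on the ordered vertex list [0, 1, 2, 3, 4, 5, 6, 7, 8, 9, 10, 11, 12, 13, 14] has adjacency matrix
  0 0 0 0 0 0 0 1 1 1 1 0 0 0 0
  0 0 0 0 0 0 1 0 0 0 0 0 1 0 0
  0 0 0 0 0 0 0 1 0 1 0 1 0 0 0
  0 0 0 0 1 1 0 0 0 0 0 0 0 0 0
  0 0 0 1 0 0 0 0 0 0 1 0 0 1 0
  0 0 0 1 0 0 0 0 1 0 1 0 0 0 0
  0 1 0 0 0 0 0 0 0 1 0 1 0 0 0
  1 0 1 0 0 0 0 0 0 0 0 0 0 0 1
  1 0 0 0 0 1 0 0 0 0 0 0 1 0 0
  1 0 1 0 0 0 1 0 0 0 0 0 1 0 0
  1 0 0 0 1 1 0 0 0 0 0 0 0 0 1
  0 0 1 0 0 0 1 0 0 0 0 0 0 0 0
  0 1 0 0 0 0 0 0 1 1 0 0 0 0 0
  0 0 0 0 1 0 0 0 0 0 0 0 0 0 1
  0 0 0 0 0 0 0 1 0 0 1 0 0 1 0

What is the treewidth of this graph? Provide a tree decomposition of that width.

Every bag has size at most 4, so the width is 4 − 1 = 3 and tw(G) ≤ 3. For the lower bound: the 4 vertex sets {1,6,11}, {12}, {9}, {0,2,7,8} are disjoint, each induces a connected subgraph, and every pair is joined by at least one edge of G. Contracting each set to a single vertex therefore yields K_{4} as a minor, and since treewidth is minor-monotone, tw(G) ≥ tw(K_{4}) = 3. Combining the bounds, tw(G) = 3.

Treewidth 3.
One optimal decomposition is:
Bags: B1 = {1, 6, 11, 12}  B2 = {6, 9, 11, 12}  B3 = {2, 9, 11, 12}  B4 = {2, 8, 9, 12}  B5 = {0, 2, 8, 9}  B6 = {0, 2, 7, 8}  B7 = {0, 5, 7, 8}  B8 = {0, 5, 7, 10}  B9 = {5, 7, 10, 14}  B10 = {3, 5, 10, 14}  B11 = {3, 4, 10, 14}  B12 = {3, 4, 13, 14}
Tree: B1–B2, B2–B3, B3–B4, B4–B5, B5–B6, B6–B7, B7–B8, B8–B9, B9–B10, B10–B11, B11–B12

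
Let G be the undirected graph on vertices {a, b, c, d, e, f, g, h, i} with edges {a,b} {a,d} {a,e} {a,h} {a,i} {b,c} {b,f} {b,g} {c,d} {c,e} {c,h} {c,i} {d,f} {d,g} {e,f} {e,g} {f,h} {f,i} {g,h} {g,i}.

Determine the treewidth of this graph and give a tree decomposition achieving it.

Treewidth 4.
One optimal decomposition is:
Bags: B1 = {a, c, f, g, h}  B2 = {a, c, f, g, i}  B3 = {a, c, e, f, g}  B4 = {a, c, d, f, g}  B5 = {a, b, c, f, g}
Tree: B1–B2, B2–B3, B3–B4, B4–B5

Each bag holds 5 vertices, so the decomposition has width 4, which upper-bounds the treewidth. For the lower bound: the 5 vertex sets {a,h}, {f,i}, {c,e}, {g}, {d} are disjoint, each induces a connected subgraph, and every pair is joined by at least one edge of G. Contracting each set to a single vertex therefore yields K_{5} as a minor, and since treewidth is minor-monotone, tw(G) ≥ tw(K_{5}) = 4. The upper and lower bounds meet at 4, so that is the treewidth.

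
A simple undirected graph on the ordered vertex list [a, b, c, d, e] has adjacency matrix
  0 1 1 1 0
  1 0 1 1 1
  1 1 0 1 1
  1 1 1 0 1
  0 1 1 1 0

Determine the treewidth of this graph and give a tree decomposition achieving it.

Treewidth 3.
One optimal decomposition is:
Bags: B1 = {b, c, d, e}  B2 = {a, b, c, d}
Tree: B1–B2

Every bag has size at most 4, so the width is 4 − 1 = 3 and tw(G) ≤ 3. On the other hand G contains the 4-clique {b, c, d, e}. A clique must lie in a single bag of any decomposition, so no decomposition can have width below 3. Therefore the treewidth is 3.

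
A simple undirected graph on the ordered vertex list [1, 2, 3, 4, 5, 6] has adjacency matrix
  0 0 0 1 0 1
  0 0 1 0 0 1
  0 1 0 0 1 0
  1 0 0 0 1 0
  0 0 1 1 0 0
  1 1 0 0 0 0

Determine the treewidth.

A width-2 tree decomposition is:
Bags: B1 = {1, 4, 5}  B2 = {1, 5, 6}  B3 = {2, 5, 6}  B4 = {2, 3, 5}
Tree: B1–B2, B2–B3, B3–B4
The largest bag has 3 vertices, giving width 2; this decomposition certifies tw(G) ≤ 2. Since 5–4–1–6–2–3–5 is a cycle in G, G is not acyclic. Forests are exactly the graphs of treewidth ≤ 1, so tw(G) ≥ 2. Therefore the treewidth is 2.

2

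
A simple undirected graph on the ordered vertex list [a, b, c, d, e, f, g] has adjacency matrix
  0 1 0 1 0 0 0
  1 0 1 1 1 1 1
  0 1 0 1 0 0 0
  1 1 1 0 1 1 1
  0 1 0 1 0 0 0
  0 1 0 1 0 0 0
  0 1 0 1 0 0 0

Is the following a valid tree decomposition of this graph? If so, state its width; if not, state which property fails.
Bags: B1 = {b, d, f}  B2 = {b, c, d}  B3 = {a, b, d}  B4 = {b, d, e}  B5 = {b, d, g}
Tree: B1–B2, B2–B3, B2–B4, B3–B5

Yes; width 2.

Checking the three conditions: (i) the bags cover all of {a, b, c, d, e, f, g}; (ii) for each edge, some bag contains both endpoints; (iii) the bags containing any fixed vertex form a subtree. All hold, so the decomposition is valid with width 3 − 1 = 2.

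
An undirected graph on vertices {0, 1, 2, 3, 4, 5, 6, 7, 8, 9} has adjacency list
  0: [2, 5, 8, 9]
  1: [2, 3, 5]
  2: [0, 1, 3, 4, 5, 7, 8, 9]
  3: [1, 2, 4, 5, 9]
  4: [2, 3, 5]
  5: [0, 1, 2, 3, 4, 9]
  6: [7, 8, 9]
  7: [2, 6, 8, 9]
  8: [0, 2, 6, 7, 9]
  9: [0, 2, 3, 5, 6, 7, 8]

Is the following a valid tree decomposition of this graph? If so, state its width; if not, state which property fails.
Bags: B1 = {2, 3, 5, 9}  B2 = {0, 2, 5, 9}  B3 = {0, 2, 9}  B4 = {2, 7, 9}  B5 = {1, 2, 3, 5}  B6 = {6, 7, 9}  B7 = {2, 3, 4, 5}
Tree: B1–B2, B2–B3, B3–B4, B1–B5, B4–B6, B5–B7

No — vertex 8 appears in no bag.

A tree decomposition must satisfy three properties: every vertex lies in some bag; for every edge, both endpoints lie together in some bag; and for every vertex, the bags containing it form a connected subtree. Here vertex 8 appears in no bag, so the decomposition is invalid.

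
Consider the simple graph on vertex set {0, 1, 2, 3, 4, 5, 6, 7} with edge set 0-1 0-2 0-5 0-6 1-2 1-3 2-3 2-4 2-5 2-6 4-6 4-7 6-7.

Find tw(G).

A width-2 tree decomposition is:
Bags: B1 = {2, 4, 6}  B2 = {0, 2, 6}  B3 = {4, 6, 7}  B4 = {0, 1, 2}  B5 = {1, 2, 3}  B6 = {0, 2, 5}
Tree: B1–B2, B1–B3, B2–B4, B4–B5, B2–B6
The largest bag has 3 vertices, giving width 2; this decomposition certifies tw(G) ≤ 2. On the other hand G contains the 3-clique {0, 1, 2}. A clique must lie in a single bag of any decomposition, so no decomposition can have width below 2. Combining the bounds, tw(G) = 2.

2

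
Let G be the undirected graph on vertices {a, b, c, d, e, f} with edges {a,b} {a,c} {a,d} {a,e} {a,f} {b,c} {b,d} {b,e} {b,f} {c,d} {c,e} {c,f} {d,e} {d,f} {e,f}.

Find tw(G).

5

A width-5 tree decomposition is:
Bags: B1 = {a, b, c, d, e, f}
Tree: (single bag)
A single bag containing all 6 vertices is trivially a valid decomposition of width 5. Conversely, {a, b, c, d, e, f} is a clique of size 6, and the vertices of any clique must share a bag in every tree decomposition; so some bag has ≥ 6 vertices and tw(G) ≥ 5. Therefore the treewidth is 5.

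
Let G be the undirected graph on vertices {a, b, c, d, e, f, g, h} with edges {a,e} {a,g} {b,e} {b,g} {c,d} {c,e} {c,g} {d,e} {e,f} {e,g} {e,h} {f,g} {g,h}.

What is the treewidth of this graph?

A width-2 tree decomposition is:
Bags: B1 = {c, e, g}  B2 = {c, d, e}  B3 = {e, f, g}  B4 = {b, e, g}  B5 = {a, e, g}  B6 = {e, g, h}
Tree: B1–B2, B1–B3, B1–B4, B4–B5, B3–B6
Every bag has size at most 3, so the width is 3 − 1 = 2 and tw(G) ≤ 2. Conversely, {c, d, e} is a clique of size 3, and the vertices of any clique must share a bag in every tree decomposition; so some bag has ≥ 3 vertices and tw(G) ≥ 2. The upper and lower bounds meet at 2, so that is the treewidth.

2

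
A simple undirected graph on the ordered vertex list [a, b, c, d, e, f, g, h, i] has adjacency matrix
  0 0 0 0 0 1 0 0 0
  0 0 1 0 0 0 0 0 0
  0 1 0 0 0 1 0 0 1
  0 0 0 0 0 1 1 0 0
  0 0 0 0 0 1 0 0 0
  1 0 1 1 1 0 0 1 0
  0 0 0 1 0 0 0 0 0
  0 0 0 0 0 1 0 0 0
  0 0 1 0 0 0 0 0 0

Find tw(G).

1

A width-1 tree decomposition is:
Bags: B1 = {f, h}  B2 = {c, f}  B3 = {d, f}  B4 = {d, g}  B5 = {c, i}  B6 = {e, f}  B7 = {b, c}  B8 = {a, f}
Tree: B1–B2, B2–B3, B3–B4, B2–B5, B3–B6, B5–B7, B6–B8
Each bag holds 2 vertices, so the decomposition has width 1, which upper-bounds the treewidth. Since G has at least one edge (e.g. f–h), it is not an edgeless graph, so tw(G) ≥ 1. The upper and lower bounds meet at 1, so that is the treewidth.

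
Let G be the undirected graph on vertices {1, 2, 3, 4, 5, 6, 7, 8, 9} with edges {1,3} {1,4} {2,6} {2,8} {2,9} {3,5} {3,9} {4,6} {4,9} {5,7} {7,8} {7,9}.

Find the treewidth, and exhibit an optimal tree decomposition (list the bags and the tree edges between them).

Each bag holds 4 vertices, so the decomposition has width 3, which upper-bounds the treewidth. For the lower bound: the 4 vertex sets {1,4,6}, {3}, {9}, {2,5,7,8} are disjoint, each induces a connected subgraph, and every pair is joined by at least one edge of G. Contracting each set to a single vertex therefore yields K_{4} as a minor, and since treewidth is minor-monotone, tw(G) ≥ tw(K_{4}) = 3. Combining the bounds, tw(G) = 3.

Treewidth 3.
Bags: B1 = {1, 3, 4, 6}  B2 = {3, 4, 6, 9}  B3 = {2, 3, 6, 9}  B4 = {2, 3, 5, 9}  B5 = {2, 5, 7, 9}  B6 = {2, 5, 7, 8}
Tree: B1–B2, B2–B3, B3–B4, B4–B5, B5–B6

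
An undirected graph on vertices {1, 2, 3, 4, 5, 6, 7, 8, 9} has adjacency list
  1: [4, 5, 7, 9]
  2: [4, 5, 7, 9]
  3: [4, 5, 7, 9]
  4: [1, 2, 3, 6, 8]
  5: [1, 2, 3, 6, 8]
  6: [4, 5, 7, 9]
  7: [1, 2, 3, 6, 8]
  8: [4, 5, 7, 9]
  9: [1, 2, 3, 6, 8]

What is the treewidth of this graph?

4

A width-4 tree decomposition is:
Bags: B1 = {4, 5, 6, 7, 9}  B2 = {3, 4, 5, 7, 9}  B3 = {1, 4, 5, 7, 9}  B4 = {4, 5, 7, 8, 9}  B5 = {2, 4, 5, 7, 9}
Tree: B1–B2, B2–B3, B3–B4, B4–B5
The largest bag has 5 vertices, giving width 4; this decomposition certifies tw(G) ≤ 4. For the lower bound: the 5 vertex sets {6,9}, {3,7}, {1,5}, {4}, {8} are disjoint, each induces a connected subgraph, and every pair is joined by at least one edge of G. Contracting each set to a single vertex therefore yields K_{5} as a minor, and since treewidth is minor-monotone, tw(G) ≥ tw(K_{5}) = 4. Combining the bounds, tw(G) = 4.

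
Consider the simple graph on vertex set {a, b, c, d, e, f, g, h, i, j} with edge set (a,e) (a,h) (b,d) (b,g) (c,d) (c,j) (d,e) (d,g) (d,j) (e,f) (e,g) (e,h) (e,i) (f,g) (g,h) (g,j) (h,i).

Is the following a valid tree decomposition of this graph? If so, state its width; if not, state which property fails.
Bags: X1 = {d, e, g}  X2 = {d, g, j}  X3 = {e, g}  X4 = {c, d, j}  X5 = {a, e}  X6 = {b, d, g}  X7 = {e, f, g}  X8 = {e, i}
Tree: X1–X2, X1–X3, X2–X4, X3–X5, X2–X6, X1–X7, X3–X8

No — vertex h appears in no bag.

A tree decomposition must satisfy three properties: every vertex lies in some bag; for every edge, both endpoints lie together in some bag; and for every vertex, the bags containing it form a connected subtree. Here vertex h appears in no bag, so the decomposition is invalid.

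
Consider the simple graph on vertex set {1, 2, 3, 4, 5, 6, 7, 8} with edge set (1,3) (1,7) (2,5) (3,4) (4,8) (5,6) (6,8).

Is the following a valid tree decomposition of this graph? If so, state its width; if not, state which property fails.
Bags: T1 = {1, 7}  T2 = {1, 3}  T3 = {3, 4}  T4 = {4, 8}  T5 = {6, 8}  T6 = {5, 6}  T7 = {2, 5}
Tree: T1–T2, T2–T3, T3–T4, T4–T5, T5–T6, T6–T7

Checking the three conditions: (i) the bags cover all of {1, 2, 3, 4, 5, 6, 7, 8}; (ii) for each edge, some bag contains both endpoints; (iii) the bags containing any fixed vertex form a subtree. All hold, so the decomposition is valid with width 2 − 1 = 1.

Yes; width 1.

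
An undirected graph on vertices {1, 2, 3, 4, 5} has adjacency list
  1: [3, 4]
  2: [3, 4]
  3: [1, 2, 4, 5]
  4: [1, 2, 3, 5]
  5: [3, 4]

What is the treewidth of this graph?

2

A width-2 tree decomposition is:
Bags: B1 = {3, 4, 5}  B2 = {2, 3, 4}  B3 = {1, 3, 4}
Tree: B1–B2, B2–B3
Each bag holds 3 vertices, so the decomposition has width 2, which upper-bounds the treewidth. Conversely, {1, 3, 4} is a clique of size 3, and the vertices of any clique must share a bag in every tree decomposition; so some bag has ≥ 3 vertices and tw(G) ≥ 2. Combining the bounds, tw(G) = 2.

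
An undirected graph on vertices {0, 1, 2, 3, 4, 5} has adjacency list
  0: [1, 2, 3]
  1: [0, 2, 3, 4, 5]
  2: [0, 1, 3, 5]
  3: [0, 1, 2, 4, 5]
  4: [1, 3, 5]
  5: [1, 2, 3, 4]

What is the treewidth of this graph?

A width-3 tree decomposition is:
Bags: B1 = {1, 3, 4, 5}  B2 = {1, 2, 3, 5}  B3 = {0, 1, 2, 3}
Tree: B1–B2, B2–B3
Every bag has size at most 4, so the width is 4 − 1 = 3 and tw(G) ≤ 3. For the lower bound, the 4 vertices {0, 1, 2, 3} are pairwise adjacent, and any tree decomposition puts a clique entirely inside one bag — forcing width ≥ 3. The upper and lower bounds meet at 3, so that is the treewidth.

3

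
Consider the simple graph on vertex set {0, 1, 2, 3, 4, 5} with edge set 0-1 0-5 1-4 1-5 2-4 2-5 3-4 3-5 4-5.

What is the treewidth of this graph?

2

A width-2 tree decomposition is:
Bags: B1 = {2, 4, 5}  B2 = {1, 4, 5}  B3 = {0, 1, 5}  B4 = {3, 4, 5}
Tree: B1–B2, B2–B3, B1–B4
The largest bag has 3 vertices, giving width 2; this decomposition certifies tw(G) ≤ 2. On the other hand G contains the 3-clique {0, 1, 5}. A clique must lie in a single bag of any decomposition, so no decomposition can have width below 2. The upper and lower bounds meet at 2, so that is the treewidth.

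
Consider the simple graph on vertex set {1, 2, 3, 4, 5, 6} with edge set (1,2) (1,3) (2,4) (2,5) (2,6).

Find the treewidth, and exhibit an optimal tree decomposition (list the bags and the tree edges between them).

Treewidth 1.
Bags: B1 = {1, 2}  B2 = {2, 5}  B3 = {2, 4}  B4 = {1, 3}  B5 = {2, 6}
Tree: B1–B2, B1–B3, B1–B4, B1–B5

The largest bag has 2 vertices, giving width 1; this decomposition certifies tw(G) ≤ 1. Since G has at least one edge (e.g. 1–2), it is not an edgeless graph, so tw(G) ≥ 1. Therefore the treewidth is 1.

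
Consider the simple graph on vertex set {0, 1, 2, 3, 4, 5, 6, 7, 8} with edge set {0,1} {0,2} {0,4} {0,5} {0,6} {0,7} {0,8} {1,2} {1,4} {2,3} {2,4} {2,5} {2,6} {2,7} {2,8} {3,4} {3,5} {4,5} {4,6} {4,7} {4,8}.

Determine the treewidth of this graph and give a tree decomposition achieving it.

Treewidth 3.
One such decomposition:
Bags: B1 = {0, 2, 4, 5}  B2 = {0, 2, 4, 6}  B3 = {0, 2, 4, 8}  B4 = {2, 3, 4, 5}  B5 = {0, 1, 2, 4}  B6 = {0, 2, 4, 7}
Tree: B1–B2, B2–B3, B1–B4, B3–B5, B3–B6

Every bag has size at most 4, so the width is 4 − 1 = 3 and tw(G) ≤ 3. On the other hand G contains the 4-clique {0, 1, 2, 4}. A clique must lie in a single bag of any decomposition, so no decomposition can have width below 3. Combining the bounds, tw(G) = 3.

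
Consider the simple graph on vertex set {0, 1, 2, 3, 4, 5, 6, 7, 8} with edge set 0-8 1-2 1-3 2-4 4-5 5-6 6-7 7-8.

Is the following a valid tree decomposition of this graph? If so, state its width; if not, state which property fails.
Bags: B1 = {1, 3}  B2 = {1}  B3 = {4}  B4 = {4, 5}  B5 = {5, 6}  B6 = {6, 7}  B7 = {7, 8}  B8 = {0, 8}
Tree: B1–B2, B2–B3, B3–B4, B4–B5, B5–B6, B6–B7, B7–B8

No — vertex 2 appears in no bag.

A tree decomposition must satisfy three properties: every vertex lies in some bag; for every edge, both endpoints lie together in some bag; and for every vertex, the bags containing it form a connected subtree. Here vertex 2 appears in no bag, so the decomposition is invalid.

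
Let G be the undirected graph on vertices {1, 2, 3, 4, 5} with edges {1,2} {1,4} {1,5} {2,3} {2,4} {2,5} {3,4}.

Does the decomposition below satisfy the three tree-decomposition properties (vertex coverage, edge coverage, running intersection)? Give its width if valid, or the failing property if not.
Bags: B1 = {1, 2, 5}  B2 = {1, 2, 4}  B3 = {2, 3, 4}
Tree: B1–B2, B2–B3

Every vertex of G appears in some bag (union = {1, 2, 3, 4, 5}); every edge is covered by a bag; and for each vertex v the set of bags containing v is connected in the bag tree. The decomposition is therefore valid. The largest bag has 3 vertices, so the width is 2.

Yes; width 2.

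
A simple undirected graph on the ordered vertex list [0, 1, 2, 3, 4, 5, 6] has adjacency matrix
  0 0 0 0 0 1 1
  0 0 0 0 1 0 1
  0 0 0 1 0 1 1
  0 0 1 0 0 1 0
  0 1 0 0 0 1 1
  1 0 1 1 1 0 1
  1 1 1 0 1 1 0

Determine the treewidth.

2

A width-2 tree decomposition is:
Bags: B1 = {0, 5, 6}  B2 = {4, 5, 6}  B3 = {1, 4, 6}  B4 = {2, 5, 6}  B5 = {2, 3, 5}
Tree: B1–B2, B2–B3, B2–B4, B4–B5
The largest bag has 3 vertices, giving width 2; this decomposition certifies tw(G) ≤ 2. For the lower bound, the 3 vertices {1, 4, 6} are pairwise adjacent, and any tree decomposition puts a clique entirely inside one bag — forcing width ≥ 2. Hence tw(G) = 2 exactly.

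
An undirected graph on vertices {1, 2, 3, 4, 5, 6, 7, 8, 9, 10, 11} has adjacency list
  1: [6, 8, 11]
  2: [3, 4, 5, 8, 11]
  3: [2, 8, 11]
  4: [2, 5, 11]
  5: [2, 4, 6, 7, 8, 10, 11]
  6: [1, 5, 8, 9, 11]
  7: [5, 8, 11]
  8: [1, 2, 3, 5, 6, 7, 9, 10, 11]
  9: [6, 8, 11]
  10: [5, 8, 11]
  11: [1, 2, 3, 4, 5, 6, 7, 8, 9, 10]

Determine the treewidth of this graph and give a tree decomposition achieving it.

Treewidth 3.
One such decomposition:
Bags: B1 = {5, 7, 8, 11}  B2 = {2, 5, 8, 11}  B3 = {2, 3, 8, 11}  B4 = {5, 6, 8, 11}  B5 = {2, 4, 5, 11}  B6 = {1, 6, 8, 11}  B7 = {6, 8, 9, 11}  B8 = {5, 8, 10, 11}
Tree: B1–B2, B2–B3, B2–B4, B2–B5, B4–B6, B4–B7, B1–B8

Each bag holds 4 vertices, so the decomposition has width 3, which upper-bounds the treewidth. Conversely, {1, 6, 8, 11} is a clique of size 4, and the vertices of any clique must share a bag in every tree decomposition; so some bag has ≥ 4 vertices and tw(G) ≥ 3. The upper and lower bounds meet at 3, so that is the treewidth.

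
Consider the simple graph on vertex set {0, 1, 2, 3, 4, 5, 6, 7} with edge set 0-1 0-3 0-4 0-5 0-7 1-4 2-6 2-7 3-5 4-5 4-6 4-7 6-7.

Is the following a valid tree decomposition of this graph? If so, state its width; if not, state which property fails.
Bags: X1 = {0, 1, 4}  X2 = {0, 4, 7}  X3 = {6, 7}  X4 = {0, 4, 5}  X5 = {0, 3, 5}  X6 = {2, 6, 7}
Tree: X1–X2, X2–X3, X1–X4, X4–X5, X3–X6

A tree decomposition must satisfy three properties: every vertex lies in some bag; for every edge, both endpoints lie together in some bag; and for every vertex, the bags containing it form a connected subtree. Here edge (4,6) lies in no bag, so the decomposition is invalid.

No — edge (4,6) lies in no bag.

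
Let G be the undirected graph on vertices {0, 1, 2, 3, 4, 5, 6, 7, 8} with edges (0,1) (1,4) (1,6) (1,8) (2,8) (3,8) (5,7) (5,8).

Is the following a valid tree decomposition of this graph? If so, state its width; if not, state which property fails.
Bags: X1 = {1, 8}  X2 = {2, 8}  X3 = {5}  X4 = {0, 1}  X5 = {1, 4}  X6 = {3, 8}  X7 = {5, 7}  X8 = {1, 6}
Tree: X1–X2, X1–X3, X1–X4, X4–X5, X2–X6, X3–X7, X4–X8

No — edge (8,5) lies in no bag.

A tree decomposition must satisfy three properties: every vertex lies in some bag; for every edge, both endpoints lie together in some bag; and for every vertex, the bags containing it form a connected subtree. Here edge (8,5) lies in no bag, so the decomposition is invalid.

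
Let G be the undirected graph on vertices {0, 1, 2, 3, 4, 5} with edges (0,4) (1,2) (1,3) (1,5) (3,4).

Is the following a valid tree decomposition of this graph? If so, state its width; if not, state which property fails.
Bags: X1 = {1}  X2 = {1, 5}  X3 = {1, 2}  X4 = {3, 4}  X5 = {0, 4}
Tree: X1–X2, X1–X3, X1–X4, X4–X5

A tree decomposition must satisfy three properties: every vertex lies in some bag; for every edge, both endpoints lie together in some bag; and for every vertex, the bags containing it form a connected subtree. Here edge (3,1) lies in no bag, so the decomposition is invalid.

No — edge (3,1) lies in no bag.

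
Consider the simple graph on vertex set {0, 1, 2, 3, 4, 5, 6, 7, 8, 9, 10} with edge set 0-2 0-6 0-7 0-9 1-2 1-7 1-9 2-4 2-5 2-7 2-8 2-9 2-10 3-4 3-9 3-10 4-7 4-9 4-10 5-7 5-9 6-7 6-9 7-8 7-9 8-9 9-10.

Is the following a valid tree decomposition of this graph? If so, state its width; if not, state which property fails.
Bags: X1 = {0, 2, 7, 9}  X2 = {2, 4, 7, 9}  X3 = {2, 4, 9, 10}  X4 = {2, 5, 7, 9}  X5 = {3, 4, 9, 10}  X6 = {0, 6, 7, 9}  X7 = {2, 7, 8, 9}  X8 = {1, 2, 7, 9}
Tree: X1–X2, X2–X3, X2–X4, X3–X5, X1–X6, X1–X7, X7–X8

Every vertex of G appears in some bag (union = {0, 1, 2, 3, 4, 5, 6, 7, 8, 9, 10}); every edge is covered by a bag; and for each vertex v the set of bags containing v is connected in the bag tree. The decomposition is therefore valid. The largest bag has 4 vertices, so the width is 3.

Yes; width 3.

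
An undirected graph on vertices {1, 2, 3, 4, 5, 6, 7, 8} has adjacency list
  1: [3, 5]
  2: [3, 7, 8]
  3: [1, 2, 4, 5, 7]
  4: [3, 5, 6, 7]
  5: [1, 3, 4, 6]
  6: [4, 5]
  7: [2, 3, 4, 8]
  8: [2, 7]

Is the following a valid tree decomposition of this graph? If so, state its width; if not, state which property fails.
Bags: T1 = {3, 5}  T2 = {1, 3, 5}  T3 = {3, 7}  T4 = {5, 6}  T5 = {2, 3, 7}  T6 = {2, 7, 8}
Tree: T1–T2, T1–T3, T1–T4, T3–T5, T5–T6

A tree decomposition must satisfy three properties: every vertex lies in some bag; for every edge, both endpoints lie together in some bag; and for every vertex, the bags containing it form a connected subtree. Here vertex 4 appears in no bag, so the decomposition is invalid.

No — vertex 4 appears in no bag.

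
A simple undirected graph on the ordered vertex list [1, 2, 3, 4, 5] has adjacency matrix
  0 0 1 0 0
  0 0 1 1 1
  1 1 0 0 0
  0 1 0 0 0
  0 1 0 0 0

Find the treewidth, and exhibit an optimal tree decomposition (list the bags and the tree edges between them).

Treewidth 1.
One optimal decomposition is:
Bags: B1 = {2, 5}  B2 = {2, 4}  B3 = {2, 3}  B4 = {1, 3}
Tree: B1–B2, B2–B3, B3–B4

Each bag holds 2 vertices, so the decomposition has width 1, which upper-bounds the treewidth. Any graph with an edge has treewidth ≥ 1, and G has the edge 5–2. Hence tw(G) = 1 exactly.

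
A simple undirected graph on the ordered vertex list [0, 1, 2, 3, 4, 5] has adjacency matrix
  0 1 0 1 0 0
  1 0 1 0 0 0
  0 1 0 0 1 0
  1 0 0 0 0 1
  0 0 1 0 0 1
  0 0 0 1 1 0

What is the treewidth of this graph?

A width-2 tree decomposition is:
Bags: B1 = {0, 1, 3}  B2 = {1, 2, 3}  B3 = {2, 3, 4}  B4 = {3, 4, 5}
Tree: B1–B2, B2–B3, B3–B4
Every bag has size at most 3, so the width is 3 − 1 = 2 and tw(G) ≤ 2. The edges 3–0–1–2–4–5–3 form a cycle, so G is not a tree and its treewidth is at least 2. Combining the bounds, tw(G) = 2.

2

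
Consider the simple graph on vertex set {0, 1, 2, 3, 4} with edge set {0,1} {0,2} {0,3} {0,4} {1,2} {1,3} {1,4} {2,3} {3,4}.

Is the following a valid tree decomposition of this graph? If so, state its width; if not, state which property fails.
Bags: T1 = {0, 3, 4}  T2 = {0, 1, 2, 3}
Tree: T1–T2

A tree decomposition must satisfy three properties: every vertex lies in some bag; for every edge, both endpoints lie together in some bag; and for every vertex, the bags containing it form a connected subtree. Here edge (1,4) lies in no bag, so the decomposition is invalid.

No — edge (1,4) lies in no bag.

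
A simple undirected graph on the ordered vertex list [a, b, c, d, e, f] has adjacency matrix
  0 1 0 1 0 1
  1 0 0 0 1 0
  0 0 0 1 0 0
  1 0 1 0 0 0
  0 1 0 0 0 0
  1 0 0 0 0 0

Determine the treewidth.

A width-1 tree decomposition is:
Bags: B1 = {a, d}  B2 = {a, f}  B3 = {c, d}  B4 = {a, b}  B5 = {b, e}
Tree: B1–B2, B1–B3, B2–B4, B4–B5
Each bag holds 2 vertices, so the decomposition has width 1, which upper-bounds the treewidth. G has an edge, so its treewidth is at least 1. Combining the bounds, tw(G) = 1.

1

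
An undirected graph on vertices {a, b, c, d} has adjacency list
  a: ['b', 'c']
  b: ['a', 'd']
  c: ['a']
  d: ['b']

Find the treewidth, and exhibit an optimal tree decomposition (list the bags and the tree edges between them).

Treewidth 1.
One optimal decomposition is:
Bags: B1 = {a, c}  B2 = {a, b}  B3 = {b, d}
Tree: B1–B2, B2–B3

Every bag has size at most 2, so the width is 2 − 1 = 1 and tw(G) ≤ 1. Any graph with an edge has treewidth ≥ 1, and G has the edge a–c. Therefore the treewidth is 1.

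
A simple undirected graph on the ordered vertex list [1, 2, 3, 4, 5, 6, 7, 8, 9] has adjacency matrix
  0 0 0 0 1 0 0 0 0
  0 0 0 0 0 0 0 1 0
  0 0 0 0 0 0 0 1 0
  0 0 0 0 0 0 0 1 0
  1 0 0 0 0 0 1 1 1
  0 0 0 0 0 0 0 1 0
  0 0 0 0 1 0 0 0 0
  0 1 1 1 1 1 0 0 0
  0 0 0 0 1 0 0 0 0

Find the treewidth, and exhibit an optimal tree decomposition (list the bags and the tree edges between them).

Treewidth 1.
One such decomposition:
Bags: B1 = {2, 8}  B2 = {5, 8}  B3 = {3, 8}  B4 = {1, 5}  B5 = {5, 7}  B6 = {6, 8}  B7 = {5, 9}  B8 = {4, 8}
Tree: B1–B2, B2–B3, B2–B4, B2–B5, B3–B6, B4–B7, B2–B8

The largest bag has 2 vertices, giving width 1; this decomposition certifies tw(G) ≤ 1. G has an edge, so its treewidth is at least 1. The upper and lower bounds meet at 1, so that is the treewidth.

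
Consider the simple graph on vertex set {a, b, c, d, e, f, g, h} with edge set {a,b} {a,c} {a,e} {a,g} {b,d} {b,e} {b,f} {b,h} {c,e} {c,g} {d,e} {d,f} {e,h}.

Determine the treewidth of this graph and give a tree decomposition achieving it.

Every bag has size at most 3, so the width is 3 − 1 = 2 and tw(G) ≤ 2. On the other hand G contains the 3-clique {a, c, g}. A clique must lie in a single bag of any decomposition, so no decomposition can have width below 2. Therefore the treewidth is 2.

Treewidth 2.
Bags: B1 = {b, d, e}  B2 = {a, b, e}  B3 = {a, c, e}  B4 = {b, d, f}  B5 = {a, c, g}  B6 = {b, e, h}
Tree: B1–B2, B2–B3, B1–B4, B3–B5, B1–B6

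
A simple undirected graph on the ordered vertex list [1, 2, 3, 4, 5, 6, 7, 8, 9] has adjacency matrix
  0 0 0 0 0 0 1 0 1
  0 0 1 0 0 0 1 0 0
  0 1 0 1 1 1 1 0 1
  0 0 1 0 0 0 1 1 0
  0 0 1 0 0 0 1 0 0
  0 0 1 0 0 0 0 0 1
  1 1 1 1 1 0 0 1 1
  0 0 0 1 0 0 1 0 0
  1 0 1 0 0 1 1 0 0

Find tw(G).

A width-2 tree decomposition is:
Bags: B1 = {3, 7, 9}  B2 = {2, 3, 7}  B3 = {3, 4, 7}  B4 = {3, 6, 9}  B5 = {4, 7, 8}  B6 = {1, 7, 9}  B7 = {3, 5, 7}
Tree: B1–B2, B2–B3, B1–B4, B3–B5, B1–B6, B1–B7
Every bag has size at most 3, so the width is 3 − 1 = 2 and tw(G) ≤ 2. For the lower bound, the 3 vertices {3, 6, 9} are pairwise adjacent, and any tree decomposition puts a clique entirely inside one bag — forcing width ≥ 2. Hence tw(G) = 2 exactly.

2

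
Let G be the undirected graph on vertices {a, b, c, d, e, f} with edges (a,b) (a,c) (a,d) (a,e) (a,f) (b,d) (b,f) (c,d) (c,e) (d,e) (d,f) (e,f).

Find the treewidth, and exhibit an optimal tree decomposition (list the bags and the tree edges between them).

Treewidth 3.
One such decomposition:
Bags: B1 = {a, c, d, e}  B2 = {a, d, e, f}  B3 = {a, b, d, f}
Tree: B1–B2, B2–B3

The largest bag has 4 vertices, giving width 3; this decomposition certifies tw(G) ≤ 3. Conversely, {a, c, d, e} is a clique of size 4, and the vertices of any clique must share a bag in every tree decomposition; so some bag has ≥ 4 vertices and tw(G) ≥ 3. Hence tw(G) = 3 exactly.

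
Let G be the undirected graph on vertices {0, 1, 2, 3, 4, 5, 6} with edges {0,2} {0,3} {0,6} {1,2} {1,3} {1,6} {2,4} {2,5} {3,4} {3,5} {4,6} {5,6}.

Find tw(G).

3

A width-3 tree decomposition is:
Bags: B1 = {2, 3, 4, 6}  B2 = {2, 3, 5, 6}  B3 = {1, 2, 3, 6}  B4 = {0, 2, 3, 6}
Tree: B1–B2, B2–B3, B3–B4
The largest bag has 4 vertices, giving width 3; this decomposition certifies tw(G) ≤ 3. For the lower bound: the 4 vertex sets {2,4}, {3,5}, {6}, {1} are disjoint, each induces a connected subgraph, and every pair is joined by at least one edge of G. Contracting each set to a single vertex therefore yields K_{4} as a minor, and since treewidth is minor-monotone, tw(G) ≥ tw(K_{4}) = 3. Hence tw(G) = 3 exactly.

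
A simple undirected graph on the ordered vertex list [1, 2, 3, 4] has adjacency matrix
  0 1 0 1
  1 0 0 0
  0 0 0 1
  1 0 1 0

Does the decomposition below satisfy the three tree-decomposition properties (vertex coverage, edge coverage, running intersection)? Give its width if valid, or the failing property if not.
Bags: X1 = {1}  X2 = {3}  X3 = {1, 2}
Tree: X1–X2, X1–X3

No — vertex 4 appears in no bag.

A tree decomposition must satisfy three properties: every vertex lies in some bag; for every edge, both endpoints lie together in some bag; and for every vertex, the bags containing it form a connected subtree. Here vertex 4 appears in no bag, so the decomposition is invalid.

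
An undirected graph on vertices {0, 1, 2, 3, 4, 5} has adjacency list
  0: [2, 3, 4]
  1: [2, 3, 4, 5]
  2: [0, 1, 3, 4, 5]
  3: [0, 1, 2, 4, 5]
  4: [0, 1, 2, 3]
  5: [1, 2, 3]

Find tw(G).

3

A width-3 tree decomposition is:
Bags: B1 = {1, 2, 3, 4}  B2 = {0, 2, 3, 4}  B3 = {1, 2, 3, 5}
Tree: B1–B2, B1–B3
The largest bag has 4 vertices, giving width 3; this decomposition certifies tw(G) ≤ 3. On the other hand G contains the 4-clique {0, 2, 3, 4}. A clique must lie in a single bag of any decomposition, so no decomposition can have width below 3. Hence tw(G) = 3 exactly.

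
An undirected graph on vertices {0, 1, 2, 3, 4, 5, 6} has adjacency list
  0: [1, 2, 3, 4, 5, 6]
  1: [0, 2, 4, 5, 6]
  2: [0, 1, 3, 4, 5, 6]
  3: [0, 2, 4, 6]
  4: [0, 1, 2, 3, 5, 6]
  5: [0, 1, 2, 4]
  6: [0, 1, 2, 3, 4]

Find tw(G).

4

A width-4 tree decomposition is:
Bags: B1 = {0, 2, 3, 4, 6}  B2 = {0, 1, 2, 4, 6}  B3 = {0, 1, 2, 4, 5}
Tree: B1–B2, B2–B3
Every bag has size at most 5, so the width is 5 − 1 = 4 and tw(G) ≤ 4. Conversely, {0, 1, 2, 4, 5} is a clique of size 5, and the vertices of any clique must share a bag in every tree decomposition; so some bag has ≥ 5 vertices and tw(G) ≥ 4. The upper and lower bounds meet at 4, so that is the treewidth.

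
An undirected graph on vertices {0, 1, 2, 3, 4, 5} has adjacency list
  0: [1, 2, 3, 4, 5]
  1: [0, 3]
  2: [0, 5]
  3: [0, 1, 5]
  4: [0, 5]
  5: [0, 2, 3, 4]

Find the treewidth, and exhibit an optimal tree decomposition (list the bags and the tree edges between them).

Treewidth 2.
One optimal decomposition is:
Bags: B1 = {0, 3, 5}  B2 = {0, 2, 5}  B3 = {0, 1, 3}  B4 = {0, 4, 5}
Tree: B1–B2, B1–B3, B2–B4

Every bag has size at most 3, so the width is 3 − 1 = 2 and tw(G) ≤ 2. Conversely, {0, 1, 3} is a clique of size 3, and the vertices of any clique must share a bag in every tree decomposition; so some bag has ≥ 3 vertices and tw(G) ≥ 2. Hence tw(G) = 2 exactly.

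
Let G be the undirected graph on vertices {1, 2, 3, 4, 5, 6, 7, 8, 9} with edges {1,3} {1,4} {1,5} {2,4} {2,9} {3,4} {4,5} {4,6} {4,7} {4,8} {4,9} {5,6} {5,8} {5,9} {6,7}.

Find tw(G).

A width-2 tree decomposition is:
Bags: B1 = {4, 5, 9}  B2 = {1, 4, 5}  B3 = {4, 5, 6}  B4 = {4, 6, 7}  B5 = {2, 4, 9}  B6 = {4, 5, 8}  B7 = {1, 3, 4}
Tree: B1–B2, B1–B3, B3–B4, B1–B5, B3–B6, B2–B7
Each bag holds 3 vertices, so the decomposition has width 2, which upper-bounds the treewidth. On the other hand G contains the 3-clique {2, 4, 9}. A clique must lie in a single bag of any decomposition, so no decomposition can have width below 2. Therefore the treewidth is 2.

2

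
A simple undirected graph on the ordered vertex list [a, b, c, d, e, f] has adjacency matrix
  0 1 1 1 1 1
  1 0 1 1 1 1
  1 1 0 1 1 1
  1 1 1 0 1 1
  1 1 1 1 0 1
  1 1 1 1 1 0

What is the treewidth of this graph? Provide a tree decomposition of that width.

With just one bag of size 6, the width is 6 − 1 = 5, so tw(G) ≤ 5. For the lower bound, the 6 vertices {a, b, c, d, e, f} are pairwise adjacent, and any tree decomposition puts a clique entirely inside one bag — forcing width ≥ 5. The upper and lower bounds meet at 5, so that is the treewidth.

Treewidth 5.
One such decomposition:
Bags: B1 = {a, b, c, d, e, f}
Tree: (single bag)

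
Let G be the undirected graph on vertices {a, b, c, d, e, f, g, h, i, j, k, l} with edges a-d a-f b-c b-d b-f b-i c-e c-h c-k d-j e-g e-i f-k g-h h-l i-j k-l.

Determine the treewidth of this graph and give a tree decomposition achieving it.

The largest bag has 4 vertices, giving width 3; this decomposition certifies tw(G) ≤ 3. For the lower bound: the 4 vertex sets {g,h,l}, {e}, {c}, {b,f,i,k} are disjoint, each induces a connected subgraph, and every pair is joined by at least one edge of G. Contracting each set to a single vertex therefore yields K_{4} as a minor, and since treewidth is minor-monotone, tw(G) ≥ tw(K_{4}) = 3. The upper and lower bounds meet at 3, so that is the treewidth.

Treewidth 3.
One such decomposition:
Bags: B1 = {e, g, h, l}  B2 = {c, e, h, l}  B3 = {c, e, k, l}  B4 = {c, e, i, k}  B5 = {b, c, i, k}  B6 = {b, f, i, k}  B7 = {b, f, i, j}  B8 = {b, d, f, j}  B9 = {a, d, f, j}
Tree: B1–B2, B2–B3, B3–B4, B4–B5, B5–B6, B6–B7, B7–B8, B8–B9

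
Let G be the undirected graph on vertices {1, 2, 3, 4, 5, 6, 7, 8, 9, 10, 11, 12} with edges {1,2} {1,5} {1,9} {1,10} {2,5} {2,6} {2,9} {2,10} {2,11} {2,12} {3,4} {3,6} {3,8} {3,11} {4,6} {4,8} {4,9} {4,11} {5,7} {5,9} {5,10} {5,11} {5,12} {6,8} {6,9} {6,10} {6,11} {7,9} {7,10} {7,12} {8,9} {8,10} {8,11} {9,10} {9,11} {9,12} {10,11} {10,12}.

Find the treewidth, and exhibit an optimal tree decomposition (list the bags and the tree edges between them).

Treewidth 4.
Bags: B1 = {6, 8, 9, 10, 11}  B2 = {2, 6, 9, 10, 11}  B3 = {2, 5, 9, 10, 11}  B4 = {1, 2, 5, 9, 10}  B5 = {2, 5, 9, 10, 12}  B6 = {4, 6, 8, 9, 11}  B7 = {3, 4, 6, 8, 11}  B8 = {5, 7, 9, 10, 12}
Tree: B1–B2, B2–B3, B3–B4, B4–B5, B1–B6, B6–B7, B5–B8

Every bag has size at most 5, so the width is 5 − 1 = 4 and tw(G) ≤ 4. On the other hand G contains the 5-clique {6, 8, 9, 10, 11}. A clique must lie in a single bag of any decomposition, so no decomposition can have width below 4. Hence tw(G) = 4 exactly.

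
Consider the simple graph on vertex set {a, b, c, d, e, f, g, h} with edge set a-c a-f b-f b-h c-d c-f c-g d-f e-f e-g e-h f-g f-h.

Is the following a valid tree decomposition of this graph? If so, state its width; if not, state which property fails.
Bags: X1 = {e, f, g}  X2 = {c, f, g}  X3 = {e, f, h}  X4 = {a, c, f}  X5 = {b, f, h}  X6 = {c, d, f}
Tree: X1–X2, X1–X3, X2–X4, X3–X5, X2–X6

Checking the three conditions: (i) the bags cover all of {a, b, c, d, e, f, g, h}; (ii) for each edge, some bag contains both endpoints; (iii) the bags containing any fixed vertex form a subtree. All hold, so the decomposition is valid with width 3 − 1 = 2.

Yes; width 2.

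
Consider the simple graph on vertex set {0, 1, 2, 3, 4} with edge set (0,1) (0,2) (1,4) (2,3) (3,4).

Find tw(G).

2

A width-2 tree decomposition is:
Bags: B1 = {0, 2, 3}  B2 = {0, 3, 4}  B3 = {0, 1, 4}
Tree: B1–B2, B2–B3
Each bag holds 3 vertices, so the decomposition has width 2, which upper-bounds the treewidth. For the lower bound, G contains the cycle 0–2–3–4–1–0, so G is not a forest; only forests have treewidth ≤ 1, hence tw(G) ≥ 2. The upper and lower bounds meet at 2, so that is the treewidth.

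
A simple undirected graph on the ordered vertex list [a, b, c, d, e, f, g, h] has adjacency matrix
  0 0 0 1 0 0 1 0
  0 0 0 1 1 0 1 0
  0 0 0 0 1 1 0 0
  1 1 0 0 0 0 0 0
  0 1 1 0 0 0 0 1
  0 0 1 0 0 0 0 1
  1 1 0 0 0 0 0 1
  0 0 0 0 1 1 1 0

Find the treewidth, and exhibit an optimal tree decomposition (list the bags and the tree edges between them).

Every bag has size at most 3, so the width is 3 − 1 = 2 and tw(G) ≤ 2. For the lower bound, G contains the cycle c–f–h–e–c, so G is not a forest; only forests have treewidth ≤ 1, hence tw(G) ≥ 2. Combining the bounds, tw(G) = 2.

Treewidth 2.
One optimal decomposition is:
Bags: B1 = {c, e, f}  B2 = {e, f, h}  B3 = {b, e, h}  B4 = {b, g, h}  B5 = {b, d, g}  B6 = {a, d, g}
Tree: B1–B2, B2–B3, B3–B4, B4–B5, B5–B6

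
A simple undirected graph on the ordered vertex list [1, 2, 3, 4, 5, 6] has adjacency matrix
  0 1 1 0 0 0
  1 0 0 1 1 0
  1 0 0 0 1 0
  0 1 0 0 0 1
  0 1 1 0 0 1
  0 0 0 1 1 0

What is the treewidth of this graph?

A width-2 tree decomposition is:
Bags: B1 = {1, 3, 5}  B2 = {1, 2, 5}  B3 = {2, 5, 6}  B4 = {2, 4, 6}
Tree: B1–B2, B2–B3, B3–B4
The largest bag has 3 vertices, giving width 2; this decomposition certifies tw(G) ≤ 2. Since 3–1–2–5–3 is a cycle in G, G is not acyclic. Forests are exactly the graphs of treewidth ≤ 1, so tw(G) ≥ 2. Combining the bounds, tw(G) = 2.

2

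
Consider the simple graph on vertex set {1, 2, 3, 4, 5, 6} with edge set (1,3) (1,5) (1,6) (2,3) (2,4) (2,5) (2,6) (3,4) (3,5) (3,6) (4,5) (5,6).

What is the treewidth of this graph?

A width-3 tree decomposition is:
Bags: B1 = {2, 3, 5, 6}  B2 = {2, 3, 4, 5}  B3 = {1, 3, 5, 6}
Tree: B1–B2, B1–B3
Each bag holds 4 vertices, so the decomposition has width 3, which upper-bounds the treewidth. For the lower bound, the 4 vertices {1, 3, 5, 6} are pairwise adjacent, and any tree decomposition puts a clique entirely inside one bag — forcing width ≥ 3. Hence tw(G) = 3 exactly.

3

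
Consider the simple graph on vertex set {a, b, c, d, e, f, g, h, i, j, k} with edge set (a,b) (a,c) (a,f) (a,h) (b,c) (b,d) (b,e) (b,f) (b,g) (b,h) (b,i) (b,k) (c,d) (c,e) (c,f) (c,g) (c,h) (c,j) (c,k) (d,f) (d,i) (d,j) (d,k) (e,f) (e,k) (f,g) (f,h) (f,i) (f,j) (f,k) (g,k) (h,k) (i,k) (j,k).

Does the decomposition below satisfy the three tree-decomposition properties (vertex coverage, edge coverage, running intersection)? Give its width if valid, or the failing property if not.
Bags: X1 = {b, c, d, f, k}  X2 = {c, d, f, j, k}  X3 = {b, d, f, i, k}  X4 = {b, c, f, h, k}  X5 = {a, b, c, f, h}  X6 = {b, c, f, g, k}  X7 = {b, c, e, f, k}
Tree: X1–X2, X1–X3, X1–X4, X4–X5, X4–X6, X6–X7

Yes; width 4.

Every vertex of G appears in some bag (union = {a, b, c, d, e, f, g, h, i, j, k}); every edge is covered by a bag; and for each vertex v the set of bags containing v is connected in the bag tree. The decomposition is therefore valid. The largest bag has 5 vertices, so the width is 4.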